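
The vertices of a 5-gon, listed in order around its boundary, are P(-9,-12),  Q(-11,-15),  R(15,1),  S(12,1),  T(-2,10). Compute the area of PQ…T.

228

Apply Gauss's area formula: 2A = Σ (x_i·y_{i+1} − x_{i+1}·y_i), indices taken mod 5.
P→Q: (-9)(-15) − (-11)(-12) = 3
Q→R: (-11)(1) − (15)(-15) = 214
R→S: (15)(1) − (12)(1) = 3
S→T: (12)(10) − (-2)(1) = 122
T→P: (-2)(-12) − (-9)(10) = 114
Σ = 456
Area = |Σ|/2 = 228.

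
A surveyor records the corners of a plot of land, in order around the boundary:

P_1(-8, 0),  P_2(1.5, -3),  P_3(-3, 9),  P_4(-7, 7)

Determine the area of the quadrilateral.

63.25

Apply the shoelace (surveyor's) formula: 2A = Σ (x_i·y_{i+1} − x_{i+1}·y_i), indices taken mod 4.
Cross-terms: 24, 4.5, 42, 56  ⇒  Σ = 126.5
Area = |Σ|/2 = 63.25.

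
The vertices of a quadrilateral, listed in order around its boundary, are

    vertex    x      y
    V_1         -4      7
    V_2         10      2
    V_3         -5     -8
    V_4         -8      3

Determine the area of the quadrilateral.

Apply the shoelace (surveyor's) formula: 2A = Σ (x_i·y_{i+1} − x_{i+1}·y_i), indices taken mod 4.
V_1→V_2: (-4)(2) − (10)(7) = -78
V_2→V_3: (10)(-8) − (-5)(2) = -70
V_3→V_4: (-5)(3) − (-8)(-8) = -79
V_4→V_1: (-8)(7) − (-4)(3) = -44
Σ = -271
Area = |Σ|/2 = 135.5.

135.5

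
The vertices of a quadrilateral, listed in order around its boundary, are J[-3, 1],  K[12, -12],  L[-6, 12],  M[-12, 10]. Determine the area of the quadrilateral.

99

Apply the shoelace formula: 2A = Σ (x_i·y_{i+1} − x_{i+1}·y_i), indices taken mod 4.
Σ = (24) + (72) + (84) + (18) = 198
Area = |Σ|/2 = 99.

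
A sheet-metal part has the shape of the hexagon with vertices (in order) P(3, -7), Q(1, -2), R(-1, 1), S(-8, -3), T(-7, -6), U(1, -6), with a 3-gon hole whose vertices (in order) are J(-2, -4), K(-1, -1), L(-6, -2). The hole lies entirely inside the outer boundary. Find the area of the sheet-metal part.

Outer boundary:
Apply the shoelace (surveyor's) formula: 2A = Σ (x_i·y_{i+1} − x_{i+1}·y_i), indices taken mod 6.
Cross-terms: 1, -1, 11, 27, 48, 11  ⇒  Σ = 97
Area = |Σ|/2 = 48.5.
Hole:
Σ = (-2) + (-4) + (20) = 14
Area = |Σ|/2 = 7.
Net area = 48.5 − 7 = 41.5.

41.5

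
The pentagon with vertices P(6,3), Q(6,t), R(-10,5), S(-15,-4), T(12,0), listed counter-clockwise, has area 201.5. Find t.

12

The doubled signed area Σ (x_i y_{i+1} − x_{i+1} y_i) is linear in t.
With t=0 it equals 211; the coefficient of t is 16 (from the two edges through Q).
So 16·t + 211 = 2·201.5 = 403 ⇒ t = 12.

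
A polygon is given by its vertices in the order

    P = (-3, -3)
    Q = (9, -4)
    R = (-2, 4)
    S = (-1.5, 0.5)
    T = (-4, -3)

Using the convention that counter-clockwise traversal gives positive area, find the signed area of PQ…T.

40.75

P→Q: (-3)(-4) − (9)(-3) = 39
Q→R: (9)(4) − (-2)(-4) = 28
R→S: (-2)(0.5) − (-1.5)(4) = 5
S→T: (-1.5)(-3) − (-4)(0.5) = 6.5
T→P: (-4)(-3) − (-3)(-3) = 3
Σ = 81.5
Signed area = Σ/2 = 40.75 (positive ⇒ counter-clockwise traversal).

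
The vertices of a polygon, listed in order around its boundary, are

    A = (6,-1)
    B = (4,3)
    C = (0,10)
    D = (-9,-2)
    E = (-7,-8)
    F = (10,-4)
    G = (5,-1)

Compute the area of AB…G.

Apply the surveyor's formula: 2A = Σ (x_i·y_{i+1} − x_{i+1}·y_i), indices taken mod 7.
Cross-terms: 22, 40, 90, 58, 108, 10, 1  ⇒  Σ = 329
Area = |Σ|/2 = 164.5.

164.5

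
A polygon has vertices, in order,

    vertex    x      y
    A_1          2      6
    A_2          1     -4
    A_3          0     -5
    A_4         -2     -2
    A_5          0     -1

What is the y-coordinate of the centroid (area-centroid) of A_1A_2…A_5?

Apply Gauss's area formula. First the cross-terms c_i = x_i·y_{i+1} − x_{i+1}·y_i:
  -14, -5, -10, 2, 2  ⇒  2A = -25, A = -12.5.
Then Σ (y_i + y_{i+1})·c_i = 91, so ȳ = 91 / (6·(-12.5)) = -91/75.

-91/75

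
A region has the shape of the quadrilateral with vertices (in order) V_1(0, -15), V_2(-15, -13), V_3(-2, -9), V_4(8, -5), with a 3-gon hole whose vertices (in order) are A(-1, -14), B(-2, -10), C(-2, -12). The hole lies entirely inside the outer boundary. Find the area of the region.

Outer boundary:
Apply the shoelace (surveyor's) formula: 2A = Σ (x_i·y_{i+1} − x_{i+1}·y_i), indices taken mod 4.
V_1→V_2: (0)(-13) − (-15)(-15) = -225
V_2→V_3: (-15)(-9) − (-2)(-13) = 109
V_3→V_4: (-2)(-5) − (8)(-9) = 82
V_4→V_1: (8)(-15) − (0)(-5) = -120
Σ = -154
Area = |Σ|/2 = 77.
Hole:
Apply Gauss's area formula: 2A = Σ (x_i·y_{i+1} − x_{i+1}·y_i), indices taken mod 3.
Cross-terms: -18, 4, 16  ⇒  Σ = 2
Area = |Σ|/2 = 1.
Net area = 77 − 1 = 76.

76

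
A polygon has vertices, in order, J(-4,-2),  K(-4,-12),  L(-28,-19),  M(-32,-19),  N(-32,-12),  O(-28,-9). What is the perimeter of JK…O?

|JK| = √((0)² + (-10)²) = √100 = 10
|KL| = √((-24)² + (-7)²) = √625 = 25
|LM| = √((-4)² + (0)²) = √16 = 4
|MN| = √((0)² + (7)²) = √49 = 7
|NO| = √((4)² + (3)²) = √25 = 5
|OJ| = √((24)² + (7)²) = √625 = 25
Perimeter = 10 + 25 + 4 + 7 + 5 + 25 = 76.

76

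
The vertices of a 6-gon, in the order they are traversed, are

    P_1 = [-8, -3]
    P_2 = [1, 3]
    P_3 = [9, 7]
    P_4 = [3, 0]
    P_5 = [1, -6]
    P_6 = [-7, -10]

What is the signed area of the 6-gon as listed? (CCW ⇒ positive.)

-95.5

Apply the shoelace (surveyor's) formula: 2A = Σ (x_i·y_{i+1} − x_{i+1}·y_i), indices taken mod 6.
P_1→P_2: (-8)(3) − (1)(-3) = -21
P_2→P_3: (1)(7) − (9)(3) = -20
P_3→P_4: (9)(0) − (3)(7) = -21
P_4→P_5: (3)(-6) − (1)(0) = -18
P_5→P_6: (1)(-10) − (-7)(-6) = -52
P_6→P_1: (-7)(-3) − (-8)(-10) = -59
Σ = -191
Signed area = Σ/2 = -95.5 (negative ⇒ clockwise traversal).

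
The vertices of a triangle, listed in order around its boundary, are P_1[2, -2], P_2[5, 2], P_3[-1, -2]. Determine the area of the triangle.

Apply the surveyor's formula: 2A = Σ (x_i·y_{i+1} − x_{i+1}·y_i), indices taken mod 3.
Cross-terms: 14, -8, 6  ⇒  Σ = 12
Area = |Σ|/2 = 6.

6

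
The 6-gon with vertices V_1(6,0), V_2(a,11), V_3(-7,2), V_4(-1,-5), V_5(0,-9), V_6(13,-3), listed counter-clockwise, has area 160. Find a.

The doubled signed area Σ (x_i y_{i+1} − x_{i+1} y_i) is linear in a.
With a=0 it equals 324; the coefficient of a is 2 (from the two edges through V_2).
So 2·a + 324 = 2·160 = 320 ⇒ a = -2.

-2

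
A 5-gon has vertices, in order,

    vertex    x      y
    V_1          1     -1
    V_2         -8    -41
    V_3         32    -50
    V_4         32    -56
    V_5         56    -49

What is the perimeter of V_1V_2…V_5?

186

|V_1V_2| = √((-9)² + (-40)²) = √1681 = 41
|V_2V_3| = √((40)² + (-9)²) = √1681 = 41
|V_3V_4| = √((0)² + (-6)²) = √36 = 6
|V_4V_5| = √((24)² + (7)²) = √625 = 25
|V_5V_1| = √((-55)² + (48)²) = √5329 = 73
Perimeter = 41 + 41 + 6 + 25 + 73 = 186.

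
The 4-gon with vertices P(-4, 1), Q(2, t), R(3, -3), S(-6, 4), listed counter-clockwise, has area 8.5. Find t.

-3

The doubled signed area Σ (x_i y_{i+1} − x_{i+1} y_i) is linear in t.
With t=0 it equals -4; the coefficient of t is -7 (from the two edges through Q).
So -7·t + -4 = 2·8.5 = 17 ⇒ t = -3.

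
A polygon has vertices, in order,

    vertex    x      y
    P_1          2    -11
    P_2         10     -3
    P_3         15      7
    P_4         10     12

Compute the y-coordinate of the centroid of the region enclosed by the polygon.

Apply Gauss's area formula. First the cross-terms c_i = x_i·y_{i+1} − x_{i+1}·y_i:
  104, 115, 110, -134  ⇒  2A = 195, A = 97.5.
Then Σ (y_i + y_{i+1})·c_i = 960, so ȳ = 960 / (6·97.5) = 64/39.

64/39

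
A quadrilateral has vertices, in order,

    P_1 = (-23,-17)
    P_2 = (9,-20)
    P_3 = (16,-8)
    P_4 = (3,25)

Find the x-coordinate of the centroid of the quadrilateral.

Apply Gauss's area formula. First the cross-terms c_i = x_i·y_{i+1} − x_{i+1}·y_i:
  613, 248, 424, 524  ⇒  2A = 1809, A = 904.5.
Then Σ (x_i + x_{i+1})·c_i = -4806, so x̄ = -4806 / (6·904.5) = -178/201.

-178/201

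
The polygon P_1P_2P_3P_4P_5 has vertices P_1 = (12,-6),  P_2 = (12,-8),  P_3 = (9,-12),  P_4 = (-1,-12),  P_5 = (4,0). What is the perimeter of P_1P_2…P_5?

40

|P_1P_2| = √((0)² + (-2)²) = √4 = 2
|P_2P_3| = √((-3)² + (-4)²) = √25 = 5
|P_3P_4| = √((-10)² + (0)²) = √100 = 10
|P_4P_5| = √((5)² + (12)²) = √169 = 13
|P_5P_1| = √((8)² + (-6)²) = √100 = 10
Perimeter = 2 + 5 + 10 + 13 + 10 = 40.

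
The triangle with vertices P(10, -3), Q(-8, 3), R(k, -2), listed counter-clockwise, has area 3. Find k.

The doubled signed area Σ (x_i y_{i+1} − x_{i+1} y_i) is linear in k.
With k=0 it equals 42; the coefficient of k is -6 (from the two edges through R).
So -6·k + 42 = 2·3 = 6 ⇒ k = 6.

6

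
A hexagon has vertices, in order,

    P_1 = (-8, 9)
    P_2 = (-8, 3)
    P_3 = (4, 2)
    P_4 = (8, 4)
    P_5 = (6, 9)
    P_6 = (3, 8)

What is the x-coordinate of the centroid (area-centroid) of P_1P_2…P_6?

Apply the surveyor's formula. First the cross-terms c_i = x_i·y_{i+1} − x_{i+1}·y_i:
  48, -28, 0, 48, 21, 91  ⇒  2A = 180, A = 90.
Then Σ (x_i + x_{i+1})·c_i = -250, so x̄ = -250 / (6·90) = -25/54.

-25/54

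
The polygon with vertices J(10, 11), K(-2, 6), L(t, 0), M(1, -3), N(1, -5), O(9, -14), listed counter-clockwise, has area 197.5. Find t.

-5

The doubled signed area Σ (x_i y_{i+1} − x_{i+1} y_i) is linear in t.
With t=0 it equals 350; the coefficient of t is -9 (from the two edges through L).
So -9·t + 350 = 2·197.5 = 395 ⇒ t = -5.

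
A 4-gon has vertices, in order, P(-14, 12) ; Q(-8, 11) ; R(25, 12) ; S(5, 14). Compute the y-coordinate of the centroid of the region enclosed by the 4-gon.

37/3

Apply the shoelace formula. First the cross-terms c_i = x_i·y_{i+1} − x_{i+1}·y_i:
  -58, -371, 290, 256  ⇒  2A = 117, A = 58.5.
Then Σ (y_i + y_{i+1})·c_i = 4329, so ȳ = 4329 / (6·58.5) = 37/3.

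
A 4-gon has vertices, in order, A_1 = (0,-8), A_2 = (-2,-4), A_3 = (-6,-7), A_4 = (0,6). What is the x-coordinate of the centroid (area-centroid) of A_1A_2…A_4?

Apply the shoelace (surveyor's) formula. First the cross-terms c_i = x_i·y_{i+1} − x_{i+1}·y_i:
  -16, -10, -36, 0  ⇒  2A = -62, A = -31.
Then Σ (x_i + x_{i+1})·c_i = 328, so x̄ = 328 / (6·(-31)) = -164/93.

-164/93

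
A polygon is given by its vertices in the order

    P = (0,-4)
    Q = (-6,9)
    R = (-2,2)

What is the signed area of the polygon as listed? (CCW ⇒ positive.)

Σ = (-24) + (6) + (8) = -10
Signed area = Σ/2 = -5 (negative ⇒ clockwise traversal).

-5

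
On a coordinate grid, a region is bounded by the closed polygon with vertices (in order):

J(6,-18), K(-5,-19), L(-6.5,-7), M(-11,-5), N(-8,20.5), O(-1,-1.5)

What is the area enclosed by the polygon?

Cross-terms: -204, -88.5, -44.5, -265.5, 32.5, 27  ⇒  Σ = -543
Area = |Σ|/2 = 271.5.

271.5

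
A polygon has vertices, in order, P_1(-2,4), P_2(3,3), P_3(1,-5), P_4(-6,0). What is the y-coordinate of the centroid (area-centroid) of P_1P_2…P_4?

Apply the surveyor's formula. First the cross-terms c_i = x_i·y_{i+1} − x_{i+1}·y_i:
  -18, -18, -30, -24  ⇒  2A = -90, A = -45.
Then Σ (y_i + y_{i+1})·c_i = -36, so ȳ = -36 / (6·(-45)) = 2/15.

2/15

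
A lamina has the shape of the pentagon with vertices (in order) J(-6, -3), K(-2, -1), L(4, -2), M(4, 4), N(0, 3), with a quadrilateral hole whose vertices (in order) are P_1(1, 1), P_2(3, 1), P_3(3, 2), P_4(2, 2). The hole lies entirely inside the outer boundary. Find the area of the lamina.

Outer boundary:
J→K: (-6)(-1) − (-2)(-3) = 0
K→L: (-2)(-2) − (4)(-1) = 8
L→M: (4)(4) − (4)(-2) = 24
M→N: (4)(3) − (0)(4) = 12
N→J: (0)(-3) − (-6)(3) = 18
Σ = 62
Area = |Σ|/2 = 31.
Hole:
Apply the shoelace (surveyor's) formula: 2A = Σ (x_i·y_{i+1} − x_{i+1}·y_i), indices taken mod 4.
P_1→P_2: (1)(1) − (3)(1) = -2
P_2→P_3: (3)(2) − (3)(1) = 3
P_3→P_4: (3)(2) − (2)(2) = 2
P_4→P_1: (2)(1) − (1)(2) = 0
Σ = 3
Area = |Σ|/2 = 1.5.
Net area = 31 − 1.5 = 29.5.

29.5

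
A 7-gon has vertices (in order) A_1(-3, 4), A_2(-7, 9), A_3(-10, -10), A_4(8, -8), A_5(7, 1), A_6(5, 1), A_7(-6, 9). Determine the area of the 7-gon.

220.5

Apply the surveyor's formula: 2A = Σ (x_i·y_{i+1} − x_{i+1}·y_i), indices taken mod 7.
Cross-terms: 1, 160, 160, 64, 2, 51, 3  ⇒  Σ = 441
Area = |Σ|/2 = 220.5.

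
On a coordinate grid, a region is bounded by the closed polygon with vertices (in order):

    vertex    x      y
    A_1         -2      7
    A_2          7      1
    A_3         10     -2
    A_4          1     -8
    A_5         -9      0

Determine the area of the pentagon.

Apply the shoelace (surveyor's) formula: 2A = Σ (x_i·y_{i+1} − x_{i+1}·y_i), indices taken mod 5.
Σ = (-51) + (-24) + (-78) + (-72) + (-63) = -288
Area = |Σ|/2 = 144.

144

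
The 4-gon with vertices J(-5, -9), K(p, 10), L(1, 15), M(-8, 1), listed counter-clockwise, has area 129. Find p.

5

The doubled signed area Σ (x_i y_{i+1} − x_{i+1} y_i) is linear in p.
With p=0 it equals 138; the coefficient of p is 24 (from the two edges through K).
So 24·p + 138 = 2·129 = 258 ⇒ p = 5.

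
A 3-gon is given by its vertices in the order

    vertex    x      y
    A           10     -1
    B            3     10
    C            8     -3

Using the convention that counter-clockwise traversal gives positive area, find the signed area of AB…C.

18

Cross-terms: 103, -89, 22  ⇒  Σ = 36
Signed area = Σ/2 = 18 (positive ⇒ counter-clockwise traversal).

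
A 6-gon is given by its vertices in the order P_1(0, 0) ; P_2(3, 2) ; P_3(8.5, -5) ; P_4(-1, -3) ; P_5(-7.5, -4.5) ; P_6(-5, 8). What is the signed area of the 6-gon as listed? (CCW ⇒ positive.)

-81.5

Σ = (0) + (-32) + (-30.5) + (-18) + (-82.5) + (0) = -163
Signed area = Σ/2 = -81.5 (negative ⇒ clockwise traversal).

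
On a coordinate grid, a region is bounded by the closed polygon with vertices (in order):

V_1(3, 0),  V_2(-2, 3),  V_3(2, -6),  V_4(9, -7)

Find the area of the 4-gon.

Σ = (9) + (6) + (40) + (21) = 76
Area = |Σ|/2 = 38.

38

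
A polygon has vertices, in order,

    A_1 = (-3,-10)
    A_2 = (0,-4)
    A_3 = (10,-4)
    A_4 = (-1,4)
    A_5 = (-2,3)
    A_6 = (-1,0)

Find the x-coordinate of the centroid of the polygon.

104/53

Apply Gauss's area formula. First the cross-terms c_i = x_i·y_{i+1} − x_{i+1}·y_i:
  12, 40, 36, 5, 3, 10  ⇒  2A = 106, A = 53.
Then Σ (x_i + x_{i+1})·c_i = 624, so x̄ = 624 / (6·53) = 104/53.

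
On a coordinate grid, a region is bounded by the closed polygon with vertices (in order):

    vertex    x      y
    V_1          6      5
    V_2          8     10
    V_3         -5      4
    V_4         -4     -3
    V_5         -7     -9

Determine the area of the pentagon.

Apply the shoelace formula: 2A = Σ (x_i·y_{i+1} − x_{i+1}·y_i), indices taken mod 5.
V_1→V_2: (6)(10) − (8)(5) = 20
V_2→V_3: (8)(4) − (-5)(10) = 82
V_3→V_4: (-5)(-3) − (-4)(4) = 31
V_4→V_5: (-4)(-9) − (-7)(-3) = 15
V_5→V_1: (-7)(5) − (6)(-9) = 19
Σ = 167
Area = |Σ|/2 = 83.5.

83.5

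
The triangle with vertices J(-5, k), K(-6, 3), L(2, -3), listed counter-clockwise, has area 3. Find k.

Write out the shoelace sum; only the two edges meeting at J involve k:
2·Area = [(2·k − (-5)·(-3)) + ((-5)·3 − (-6)·k)] + 12
       = 8·k + -18 = 6
⇒ k = 3.

3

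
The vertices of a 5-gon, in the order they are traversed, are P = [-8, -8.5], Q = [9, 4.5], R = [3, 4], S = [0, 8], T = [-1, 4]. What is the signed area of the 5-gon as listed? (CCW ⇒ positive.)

Apply the surveyor's formula: 2A = Σ (x_i·y_{i+1} − x_{i+1}·y_i), indices taken mod 5.
Cross-terms: 40.5, 22.5, 24, 8, 40.5  ⇒  Σ = 135.5
Signed area = Σ/2 = 67.75 (positive ⇒ counter-clockwise traversal).

67.75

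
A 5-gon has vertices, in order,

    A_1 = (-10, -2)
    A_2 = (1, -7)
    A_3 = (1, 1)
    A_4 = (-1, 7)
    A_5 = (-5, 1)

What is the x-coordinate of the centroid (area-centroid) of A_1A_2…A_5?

-8/3

Apply the surveyor's formula. First the cross-terms c_i = x_i·y_{i+1} − x_{i+1}·y_i:
  72, 8, 8, 34, 20  ⇒  2A = 142, A = 71.
Then Σ (x_i + x_{i+1})·c_i = -1136, so x̄ = -1136 / (6·71) = -8/3.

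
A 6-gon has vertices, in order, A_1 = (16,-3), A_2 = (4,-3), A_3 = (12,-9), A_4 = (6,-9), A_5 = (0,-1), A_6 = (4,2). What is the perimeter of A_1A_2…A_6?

|A_1A_2| = √((-12)² + (0)²) = √144 = 12
|A_2A_3| = √((8)² + (-6)²) = √100 = 10
|A_3A_4| = √((-6)² + (0)²) = √36 = 6
|A_4A_5| = √((-6)² + (8)²) = √100 = 10
|A_5A_6| = √((4)² + (3)²) = √25 = 5
|A_6A_1| = √((12)² + (-5)²) = √169 = 13
Perimeter = 12 + 10 + 6 + 10 + 5 + 13 = 56.

56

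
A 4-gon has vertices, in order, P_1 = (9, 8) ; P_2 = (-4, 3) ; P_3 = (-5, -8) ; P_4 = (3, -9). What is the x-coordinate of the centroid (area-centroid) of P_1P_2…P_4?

Apply Gauss's area formula. First the cross-terms c_i = x_i·y_{i+1} − x_{i+1}·y_i:
  59, 47, 69, 105  ⇒  2A = 280, A = 140.
Then Σ (x_i + x_{i+1})·c_i = 994, so x̄ = 994 / (6·140) = 71/60.

71/60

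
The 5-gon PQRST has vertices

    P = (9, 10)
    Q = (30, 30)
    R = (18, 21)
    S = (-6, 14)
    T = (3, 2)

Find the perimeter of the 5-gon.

94

|PQ| = √((21)² + (20)²) = √841 = 29
|QR| = √((-12)² + (-9)²) = √225 = 15
|RS| = √((-24)² + (-7)²) = √625 = 25
|ST| = √((9)² + (-12)²) = √225 = 15
|TP| = √((6)² + (8)²) = √100 = 10
Perimeter = 29 + 15 + 25 + 15 + 10 = 94.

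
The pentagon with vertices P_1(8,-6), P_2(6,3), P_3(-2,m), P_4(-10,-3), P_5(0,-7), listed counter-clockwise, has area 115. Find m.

2

The doubled signed area Σ (x_i y_{i+1} − x_{i+1} y_i) is linear in m.
With m=0 it equals 198; the coefficient of m is 16 (from the two edges through P_3).
So 16·m + 198 = 2·115 = 230 ⇒ m = 2.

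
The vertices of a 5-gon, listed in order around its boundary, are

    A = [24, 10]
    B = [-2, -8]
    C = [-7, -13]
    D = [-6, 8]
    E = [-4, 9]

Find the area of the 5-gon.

Cross-terms: -172, -30, -134, -22, -256  ⇒  Σ = -614
Area = |Σ|/2 = 307.

307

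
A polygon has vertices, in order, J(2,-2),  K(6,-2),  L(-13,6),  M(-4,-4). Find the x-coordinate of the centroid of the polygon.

Apply the shoelace formula. First the cross-terms c_i = x_i·y_{i+1} − x_{i+1}·y_i:
  8, 10, 76, 16  ⇒  2A = 110, A = 55.
Then Σ (x_i + x_{i+1})·c_i = -1330, so x̄ = -1330 / (6·55) = -133/33.

-133/33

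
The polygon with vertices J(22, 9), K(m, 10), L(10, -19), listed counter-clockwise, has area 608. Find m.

-21

The doubled signed area Σ (x_i y_{i+1} − x_{i+1} y_i) is linear in m.
With m=0 it equals 628; the coefficient of m is -28 (from the two edges through K).
So -28·m + 628 = 2·608 = 1216 ⇒ m = -21.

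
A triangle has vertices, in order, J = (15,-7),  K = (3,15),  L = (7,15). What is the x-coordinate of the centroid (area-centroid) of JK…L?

25/3

Apply Gauss's area formula. First the cross-terms c_i = x_i·y_{i+1} − x_{i+1}·y_i:
  246, -60, -274  ⇒  2A = -88, A = -44.
Then Σ (x_i + x_{i+1})·c_i = -2200, so x̄ = -2200 / (6·(-44)) = 25/3.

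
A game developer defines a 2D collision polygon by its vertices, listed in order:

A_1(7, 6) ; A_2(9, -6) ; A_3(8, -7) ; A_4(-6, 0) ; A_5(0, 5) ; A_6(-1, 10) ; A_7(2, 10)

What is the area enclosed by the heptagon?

Apply the shoelace (surveyor's) formula: 2A = Σ (x_i·y_{i+1} − x_{i+1}·y_i), indices taken mod 7.
Cross-terms: -96, -15, -42, -30, 5, -30, -58  ⇒  Σ = -266
Area = |Σ|/2 = 133.

133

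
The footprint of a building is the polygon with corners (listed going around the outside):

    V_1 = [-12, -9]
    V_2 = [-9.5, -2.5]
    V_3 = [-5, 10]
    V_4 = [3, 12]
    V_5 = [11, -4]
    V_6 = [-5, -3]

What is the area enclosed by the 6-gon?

220.5

Cross-terms: -55.5, -107.5, -90, -144, -53, 9  ⇒  Σ = -441
Area = |Σ|/2 = 220.5.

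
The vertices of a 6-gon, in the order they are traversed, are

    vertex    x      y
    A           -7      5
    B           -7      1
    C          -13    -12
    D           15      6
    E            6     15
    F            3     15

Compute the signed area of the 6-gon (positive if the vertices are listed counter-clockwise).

290.5

Σ = (28) + (97) + (102) + (189) + (45) + (120) = 581
Signed area = Σ/2 = 290.5 (positive ⇒ counter-clockwise traversal).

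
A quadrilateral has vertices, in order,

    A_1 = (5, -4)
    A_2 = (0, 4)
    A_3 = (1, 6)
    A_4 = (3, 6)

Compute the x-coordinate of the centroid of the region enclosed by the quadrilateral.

Apply the shoelace formula. First the cross-terms c_i = x_i·y_{i+1} − x_{i+1}·y_i:
  20, -4, -12, -42  ⇒  2A = -38, A = -19.
Then Σ (x_i + x_{i+1})·c_i = -288, so x̄ = -288 / (6·(-19)) = 48/19.

48/19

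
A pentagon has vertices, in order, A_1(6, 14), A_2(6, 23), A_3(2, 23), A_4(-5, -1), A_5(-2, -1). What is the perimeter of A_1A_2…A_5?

|A_1A_2| = √((0)² + (9)²) = √81 = 9
|A_2A_3| = √((-4)² + (0)²) = √16 = 4
|A_3A_4| = √((-7)² + (-24)²) = √625 = 25
|A_4A_5| = √((3)² + (0)²) = √9 = 3
|A_5A_1| = √((8)² + (15)²) = √289 = 17
Perimeter = 9 + 4 + 25 + 3 + 17 = 58.

58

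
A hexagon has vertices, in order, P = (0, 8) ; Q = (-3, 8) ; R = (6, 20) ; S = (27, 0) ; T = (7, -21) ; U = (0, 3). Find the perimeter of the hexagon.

|PQ| = √((-3)² + (0)²) = √9 = 3
|QR| = √((9)² + (12)²) = √225 = 15
|RS| = √((21)² + (-20)²) = √841 = 29
|ST| = √((-20)² + (-21)²) = √841 = 29
|TU| = √((-7)² + (24)²) = √625 = 25
|UP| = √((0)² + (5)²) = √25 = 5
Perimeter = 3 + 15 + 29 + 29 + 25 + 5 = 106.

106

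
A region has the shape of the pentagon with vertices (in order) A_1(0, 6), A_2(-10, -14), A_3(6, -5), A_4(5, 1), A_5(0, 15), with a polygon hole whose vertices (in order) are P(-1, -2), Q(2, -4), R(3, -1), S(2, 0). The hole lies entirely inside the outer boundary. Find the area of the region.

142

Outer boundary:
Apply Gauss's area formula: 2A = Σ (x_i·y_{i+1} − x_{i+1}·y_i), indices taken mod 5.
A_1→A_2: (0)(-14) − (-10)(6) = 60
A_2→A_3: (-10)(-5) − (6)(-14) = 134
A_3→A_4: (6)(1) − (5)(-5) = 31
A_4→A_5: (5)(15) − (0)(1) = 75
A_5→A_1: (0)(6) − (0)(15) = 0
Σ = 300
Area = |Σ|/2 = 150.
Hole:
Apply the shoelace (surveyor's) formula: 2A = Σ (x_i·y_{i+1} − x_{i+1}·y_i), indices taken mod 4.
Σ = (8) + (10) + (2) + (-4) = 16
Area = |Σ|/2 = 8.
Net area = 150 − 8 = 142.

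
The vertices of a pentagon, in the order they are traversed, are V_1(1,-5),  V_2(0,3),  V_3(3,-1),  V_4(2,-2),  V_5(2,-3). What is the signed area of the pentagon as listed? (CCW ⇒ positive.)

-9.5

Apply the shoelace formula: 2A = Σ (x_i·y_{i+1} − x_{i+1}·y_i), indices taken mod 5.
Σ = (3) + (-9) + (-4) + (-2) + (-7) = -19
Signed area = Σ/2 = -9.5 (negative ⇒ clockwise traversal).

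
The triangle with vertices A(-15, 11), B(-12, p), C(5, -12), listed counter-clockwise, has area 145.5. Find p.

-7

Write out the shoelace sum; only the two edges meeting at B involve p:
2·Area = [((-15)·p − (-12)·11) + ((-12)·(-12) − 5·p)] + -125
       = -20·p + 151 = 291
⇒ p = -7.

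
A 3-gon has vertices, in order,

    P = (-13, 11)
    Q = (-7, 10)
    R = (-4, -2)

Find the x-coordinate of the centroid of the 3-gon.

Apply Gauss's area formula. First the cross-terms c_i = x_i·y_{i+1} − x_{i+1}·y_i:
  -53, 54, -70  ⇒  2A = -69, A = -34.5.
Then Σ (x_i + x_{i+1})·c_i = 1656, so x̄ = 1656 / (6·(-34.5)) = -8.

-8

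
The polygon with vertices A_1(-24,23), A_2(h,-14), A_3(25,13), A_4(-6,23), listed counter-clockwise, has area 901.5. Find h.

The doubled signed area Σ (x_i y_{i+1} − x_{i+1} y_i) is linear in h.
With h=0 it equals 1753; the coefficient of h is -10 (from the two edges through A_2).
So -10·h + 1753 = 2·901.5 = 1803 ⇒ h = -5.

-5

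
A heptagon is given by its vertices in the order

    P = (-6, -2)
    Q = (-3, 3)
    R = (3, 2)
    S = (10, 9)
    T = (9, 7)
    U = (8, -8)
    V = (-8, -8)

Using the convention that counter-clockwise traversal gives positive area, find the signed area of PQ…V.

-165.5

Apply Gauss's area formula: 2A = Σ (x_i·y_{i+1} − x_{i+1}·y_i), indices taken mod 7.
P→Q: (-6)(3) − (-3)(-2) = -24
Q→R: (-3)(2) − (3)(3) = -15
R→S: (3)(9) − (10)(2) = 7
S→T: (10)(7) − (9)(9) = -11
T→U: (9)(-8) − (8)(7) = -128
U→V: (8)(-8) − (-8)(-8) = -128
V→P: (-8)(-2) − (-6)(-8) = -32
Σ = -331
Signed area = Σ/2 = -165.5 (negative ⇒ clockwise traversal).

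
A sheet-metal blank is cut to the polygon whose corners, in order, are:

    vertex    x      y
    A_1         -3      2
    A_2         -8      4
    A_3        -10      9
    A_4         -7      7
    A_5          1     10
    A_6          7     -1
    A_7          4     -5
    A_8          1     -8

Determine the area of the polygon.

131.5

Apply Gauss's area formula: 2A = Σ (x_i·y_{i+1} − x_{i+1}·y_i), indices taken mod 8.
Σ = (4) + (-32) + (-7) + (-77) + (-71) + (-31) + (-27) + (-22) = -263
Area = |Σ|/2 = 131.5.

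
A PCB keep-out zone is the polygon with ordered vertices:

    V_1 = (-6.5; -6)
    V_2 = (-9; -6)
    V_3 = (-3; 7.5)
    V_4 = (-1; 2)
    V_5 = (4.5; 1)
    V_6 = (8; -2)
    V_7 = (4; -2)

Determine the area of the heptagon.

Apply the shoelace formula: 2A = Σ (x_i·y_{i+1} − x_{i+1}·y_i), indices taken mod 7.
Σ = (-15) + (-85.5) + (1.5) + (-10) + (-17) + (-8) + (-37) = -171
Area = |Σ|/2 = 85.5.

85.5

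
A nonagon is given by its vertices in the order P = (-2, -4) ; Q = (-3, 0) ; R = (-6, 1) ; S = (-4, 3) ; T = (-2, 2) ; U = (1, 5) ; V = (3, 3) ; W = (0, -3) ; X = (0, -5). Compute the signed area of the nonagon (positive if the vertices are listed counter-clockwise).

-37

Cross-terms: -12, -3, -14, -2, -12, -12, -9, 0, -10  ⇒  Σ = -74
Signed area = Σ/2 = -37 (negative ⇒ clockwise traversal).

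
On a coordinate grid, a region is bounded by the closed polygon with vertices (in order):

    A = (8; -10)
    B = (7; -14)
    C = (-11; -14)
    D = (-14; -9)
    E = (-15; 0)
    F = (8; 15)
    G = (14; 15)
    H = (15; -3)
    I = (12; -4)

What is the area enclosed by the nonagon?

610

Σ = (-42) + (-252) + (-97) + (-135) + (-225) + (-90) + (-267) + (-24) + (-88) = -1220
Area = |Σ|/2 = 610.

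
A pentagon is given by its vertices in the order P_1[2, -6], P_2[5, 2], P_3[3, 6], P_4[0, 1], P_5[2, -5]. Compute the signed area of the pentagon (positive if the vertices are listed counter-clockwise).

28.5

Cross-terms: 34, 24, 3, -2, -2  ⇒  Σ = 57
Signed area = Σ/2 = 28.5 (positive ⇒ counter-clockwise traversal).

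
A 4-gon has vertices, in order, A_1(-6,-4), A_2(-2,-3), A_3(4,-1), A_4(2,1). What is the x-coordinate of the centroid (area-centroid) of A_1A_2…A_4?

-2/21

Apply the surveyor's formula. First the cross-terms c_i = x_i·y_{i+1} − x_{i+1}·y_i:
  10, 14, 6, -2  ⇒  2A = 28, A = 14.
Then Σ (x_i + x_{i+1})·c_i = -8, so x̄ = -8 / (6·14) = -2/21.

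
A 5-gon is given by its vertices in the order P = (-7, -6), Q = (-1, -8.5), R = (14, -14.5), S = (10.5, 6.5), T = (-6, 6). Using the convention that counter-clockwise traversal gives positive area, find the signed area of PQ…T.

P→Q: (-7)(-8.5) − (-1)(-6) = 53.5
Q→R: (-1)(-14.5) − (14)(-8.5) = 133.5
R→S: (14)(6.5) − (10.5)(-14.5) = 243.25
S→T: (10.5)(6) − (-6)(6.5) = 102
T→P: (-6)(-6) − (-7)(6) = 78
Σ = 610.25
Signed area = Σ/2 = 305.125 (positive ⇒ counter-clockwise traversal).

305.125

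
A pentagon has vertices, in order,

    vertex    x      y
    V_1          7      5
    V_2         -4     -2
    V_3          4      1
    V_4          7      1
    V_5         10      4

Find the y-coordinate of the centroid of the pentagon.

Apply the shoelace (surveyor's) formula. First the cross-terms c_i = x_i·y_{i+1} − x_{i+1}·y_i:
  6, 4, -3, 18, 22  ⇒  2A = 47, A = 23.5.
Then Σ (y_i + y_{i+1})·c_i = 296, so ȳ = 296 / (6·23.5) = 296/141.

296/141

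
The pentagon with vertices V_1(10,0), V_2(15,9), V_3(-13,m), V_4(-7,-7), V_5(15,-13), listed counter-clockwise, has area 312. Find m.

The doubled signed area Σ (x_i y_{i+1} − x_{i+1} y_i) is linear in m.
With m=0 it equals 624; the coefficient of m is 22 (from the two edges through V_3).
So 22·m + 624 = 2·312 = 624 ⇒ m = 0.

0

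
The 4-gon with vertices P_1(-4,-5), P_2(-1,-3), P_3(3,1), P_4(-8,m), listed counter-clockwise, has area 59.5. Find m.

8

Write out the shoelace sum; only the two edges meeting at P_4 involve m:
2·Area = [(3·m − (-8)·1) + ((-8)·(-5) − (-4)·m)] + 15
       = 7·m + 63 = 119
⇒ m = 8.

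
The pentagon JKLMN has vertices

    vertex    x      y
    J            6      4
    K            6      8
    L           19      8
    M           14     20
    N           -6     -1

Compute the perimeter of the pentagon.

|JK| = √((0)² + (4)²) = √16 = 4
|KL| = √((13)² + (0)²) = √169 = 13
|LM| = √((-5)² + (12)²) = √169 = 13
|MN| = √((-20)² + (-21)²) = √841 = 29
|NJ| = √((12)² + (5)²) = √169 = 13
Perimeter = 4 + 13 + 13 + 29 + 13 = 72.

72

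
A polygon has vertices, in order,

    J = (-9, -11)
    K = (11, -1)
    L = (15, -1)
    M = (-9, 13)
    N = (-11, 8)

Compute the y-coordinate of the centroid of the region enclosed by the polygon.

Apply the shoelace formula. First the cross-terms c_i = x_i·y_{i+1} − x_{i+1}·y_i:
  130, 4, 186, 71, 193  ⇒  2A = 584, A = 292.
Then Σ (y_i + y_{i+1})·c_i = 1576, so ȳ = 1576 / (6·292) = 197/219.

197/219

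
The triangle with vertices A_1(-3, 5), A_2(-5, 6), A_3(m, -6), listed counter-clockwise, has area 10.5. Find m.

-2

Write out the shoelace sum; only the two edges meeting at A_3 involve m:
2·Area = [((-5)·(-6) − m·6) + (m·5 − (-3)·(-6))] + 7
       = -1·m + 19 = 21
⇒ m = -2.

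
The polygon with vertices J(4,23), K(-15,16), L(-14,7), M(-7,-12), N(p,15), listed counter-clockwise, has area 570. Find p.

Write out the shoelace sum; only the two edges meeting at N involve p:
2·Area = [((-7)·15 − p·(-12)) + (p·23 − 4·15)] + 745
       = 35·p + 580 = 1140
⇒ p = 16.

16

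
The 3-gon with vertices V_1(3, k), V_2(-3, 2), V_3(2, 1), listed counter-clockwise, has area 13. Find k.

6

The doubled signed area Σ (x_i y_{i+1} − x_{i+1} y_i) is linear in k.
With k=0 it equals -4; the coefficient of k is 5 (from the two edges through V_1).
So 5·k + -4 = 2·13 = 26 ⇒ k = 6.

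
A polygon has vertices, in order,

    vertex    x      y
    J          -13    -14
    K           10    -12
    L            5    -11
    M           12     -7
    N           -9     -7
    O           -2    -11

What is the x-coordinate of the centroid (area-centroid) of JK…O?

60/83

Apply the shoelace (surveyor's) formula. First the cross-terms c_i = x_i·y_{i+1} − x_{i+1}·y_i:
  296, -50, 97, -147, 85, -115  ⇒  2A = 166, A = 83.
Then Σ (x_i + x_{i+1})·c_i = 360, so x̄ = 360 / (6·83) = 60/83.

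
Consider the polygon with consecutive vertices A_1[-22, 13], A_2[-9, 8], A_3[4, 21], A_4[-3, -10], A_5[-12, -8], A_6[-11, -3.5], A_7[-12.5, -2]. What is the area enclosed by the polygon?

Apply the shoelace formula: 2A = Σ (x_i·y_{i+1} − x_{i+1}·y_i), indices taken mod 7.
Σ = (-59) + (-221) + (23) + (-96) + (-46) + (-21.75) + (-206.5) = -627.25
Area = |Σ|/2 = 313.625.

313.625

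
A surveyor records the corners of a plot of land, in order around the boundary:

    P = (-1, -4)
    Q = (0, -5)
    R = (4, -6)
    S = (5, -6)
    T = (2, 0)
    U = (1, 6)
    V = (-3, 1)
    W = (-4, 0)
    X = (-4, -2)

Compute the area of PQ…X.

50

Apply the shoelace formula: 2A = Σ (x_i·y_{i+1} − x_{i+1}·y_i), indices taken mod 9.
Σ = (5) + (20) + (6) + (12) + (12) + (19) + (4) + (8) + (14) = 100
Area = |Σ|/2 = 50.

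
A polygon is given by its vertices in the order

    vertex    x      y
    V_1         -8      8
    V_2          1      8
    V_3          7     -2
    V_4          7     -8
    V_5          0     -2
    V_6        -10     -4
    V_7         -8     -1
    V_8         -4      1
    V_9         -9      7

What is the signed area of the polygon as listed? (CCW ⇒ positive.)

Apply the shoelace (surveyor's) formula: 2A = Σ (x_i·y_{i+1} − x_{i+1}·y_i), indices taken mod 9.
V_1→V_2: (-8)(8) − (1)(8) = -72
V_2→V_3: (1)(-2) − (7)(8) = -58
V_3→V_4: (7)(-8) − (7)(-2) = -42
V_4→V_5: (7)(-2) − (0)(-8) = -14
V_5→V_6: (0)(-4) − (-10)(-2) = -20
V_6→V_7: (-10)(-1) − (-8)(-4) = -22
V_7→V_8: (-8)(1) − (-4)(-1) = -12
V_8→V_9: (-4)(7) − (-9)(1) = -19
V_9→V_1: (-9)(8) − (-8)(7) = -16
Σ = -275
Signed area = Σ/2 = -137.5 (negative ⇒ clockwise traversal).

-137.5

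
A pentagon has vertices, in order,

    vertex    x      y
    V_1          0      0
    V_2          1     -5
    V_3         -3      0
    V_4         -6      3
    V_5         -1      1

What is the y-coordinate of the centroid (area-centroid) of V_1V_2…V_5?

Apply Gauss's area formula. First the cross-terms c_i = x_i·y_{i+1} − x_{i+1}·y_i:
  0, -15, -9, -3, 0  ⇒  2A = -27, A = -13.5.
Then Σ (y_i + y_{i+1})·c_i = 36, so ȳ = 36 / (6·(-13.5)) = -4/9.

-4/9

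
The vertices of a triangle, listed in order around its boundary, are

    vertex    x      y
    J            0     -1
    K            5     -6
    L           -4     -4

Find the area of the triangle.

Apply the surveyor's formula: 2A = Σ (x_i·y_{i+1} − x_{i+1}·y_i), indices taken mod 3.
Cross-terms: 5, -44, 4  ⇒  Σ = -35
Area = |Σ|/2 = 17.5.

17.5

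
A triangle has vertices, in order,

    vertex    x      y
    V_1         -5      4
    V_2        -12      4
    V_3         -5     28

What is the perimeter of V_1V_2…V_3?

|V_1V_2| = √((-7)² + (0)²) = √49 = 7
|V_2V_3| = √((7)² + (24)²) = √625 = 25
|V_3V_1| = √((0)² + (-24)²) = √576 = 24
Perimeter = 7 + 25 + 24 = 56.

56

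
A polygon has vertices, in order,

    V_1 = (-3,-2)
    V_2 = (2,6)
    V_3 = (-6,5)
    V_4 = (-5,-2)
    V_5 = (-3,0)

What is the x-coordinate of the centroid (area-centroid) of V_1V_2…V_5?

-565/207

Apply the shoelace (surveyor's) formula. First the cross-terms c_i = x_i·y_{i+1} − x_{i+1}·y_i:
  -14, 46, 37, -6, 6  ⇒  2A = 69, A = 34.5.
Then Σ (x_i + x_{i+1})·c_i = -565, so x̄ = -565 / (6·34.5) = -565/207.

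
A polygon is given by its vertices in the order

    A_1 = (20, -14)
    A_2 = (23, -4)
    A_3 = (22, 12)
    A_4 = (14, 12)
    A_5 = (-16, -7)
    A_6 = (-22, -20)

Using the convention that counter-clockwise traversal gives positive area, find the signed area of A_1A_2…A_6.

Apply Gauss's area formula: 2A = Σ (x_i·y_{i+1} − x_{i+1}·y_i), indices taken mod 6.
Σ = (242) + (364) + (96) + (94) + (166) + (708) = 1670
Signed area = Σ/2 = 835 (positive ⇒ counter-clockwise traversal).

835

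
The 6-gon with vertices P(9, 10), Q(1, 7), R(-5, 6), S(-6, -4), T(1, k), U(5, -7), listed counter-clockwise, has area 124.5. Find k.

Write out the shoelace sum; only the two edges meeting at T involve k:
2·Area = [((-6)·k − 1·(-4)) + (1·(-7) − 5·k)] + 263
       = -11·k + 260 = 249
⇒ k = 1.

1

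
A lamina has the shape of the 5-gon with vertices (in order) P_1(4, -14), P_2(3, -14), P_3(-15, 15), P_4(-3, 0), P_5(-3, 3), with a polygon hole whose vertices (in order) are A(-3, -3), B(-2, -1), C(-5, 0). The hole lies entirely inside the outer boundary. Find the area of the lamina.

53

Outer boundary:
Apply the shoelace (surveyor's) formula: 2A = Σ (x_i·y_{i+1} − x_{i+1}·y_i), indices taken mod 5.
Cross-terms: -14, -165, 45, -9, 30  ⇒  Σ = -113
Area = |Σ|/2 = 56.5.
Hole:
A→B: (-3)(-1) − (-2)(-3) = -3
B→C: (-2)(0) − (-5)(-1) = -5
C→A: (-5)(-3) − (-3)(0) = 15
Σ = 7
Area = |Σ|/2 = 3.5.
Net area = 56.5 − 3.5 = 53.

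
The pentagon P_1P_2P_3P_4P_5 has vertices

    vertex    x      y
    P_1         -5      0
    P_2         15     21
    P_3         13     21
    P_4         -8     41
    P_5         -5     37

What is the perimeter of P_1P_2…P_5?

102

|P_1P_2| = √((20)² + (21)²) = √841 = 29
|P_2P_3| = √((-2)² + (0)²) = √4 = 2
|P_3P_4| = √((-21)² + (20)²) = √841 = 29
|P_4P_5| = √((3)² + (-4)²) = √25 = 5
|P_5P_1| = √((0)² + (-37)²) = √1369 = 37
Perimeter = 29 + 2 + 29 + 5 + 37 = 102.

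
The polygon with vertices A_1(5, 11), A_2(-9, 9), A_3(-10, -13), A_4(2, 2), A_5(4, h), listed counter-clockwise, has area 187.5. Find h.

6

Write out the shoelace sum; only the two edges meeting at A_5 involve h:
2·Area = [(2·h − 4·2) + (4·11 − 5·h)] + 357
       = -3·h + 393 = 375
⇒ h = 6.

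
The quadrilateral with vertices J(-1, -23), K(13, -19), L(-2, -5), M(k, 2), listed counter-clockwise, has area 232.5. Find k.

The doubled signed area Σ (x_i y_{i+1} − x_{i+1} y_i) is linear in k.
With k=0 it equals 213; the coefficient of k is -18 (from the two edges through M).
So -18·k + 213 = 2·232.5 = 465 ⇒ k = -14.

-14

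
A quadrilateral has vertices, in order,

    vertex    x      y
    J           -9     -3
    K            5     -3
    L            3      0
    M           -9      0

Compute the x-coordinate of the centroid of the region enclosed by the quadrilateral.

-97/39

Apply the surveyor's formula. First the cross-terms c_i = x_i·y_{i+1} − x_{i+1}·y_i:
  42, 9, 0, 27  ⇒  2A = 78, A = 39.
Then Σ (x_i + x_{i+1})·c_i = -582, so x̄ = -582 / (6·39) = -97/39.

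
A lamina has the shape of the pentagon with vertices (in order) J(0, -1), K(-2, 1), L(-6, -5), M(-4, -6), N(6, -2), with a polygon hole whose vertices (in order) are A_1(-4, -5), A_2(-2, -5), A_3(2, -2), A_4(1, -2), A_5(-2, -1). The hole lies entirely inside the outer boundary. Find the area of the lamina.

22.5

Outer boundary:
J→K: (0)(1) − (-2)(-1) = -2
K→L: (-2)(-5) − (-6)(1) = 16
L→M: (-6)(-6) − (-4)(-5) = 16
M→N: (-4)(-2) − (6)(-6) = 44
N→J: (6)(-1) − (0)(-2) = -6
Σ = 68
Area = |Σ|/2 = 34.
Hole:
Apply the shoelace formula: 2A = Σ (x_i·y_{i+1} − x_{i+1}·y_i), indices taken mod 5.
A_1→A_2: (-4)(-5) − (-2)(-5) = 10
A_2→A_3: (-2)(-2) − (2)(-5) = 14
A_3→A_4: (2)(-2) − (1)(-2) = -2
A_4→A_5: (1)(-1) − (-2)(-2) = -5
A_5→A_1: (-2)(-5) − (-4)(-1) = 6
Σ = 23
Area = |Σ|/2 = 11.5.
Net area = 34 − 11.5 = 22.5.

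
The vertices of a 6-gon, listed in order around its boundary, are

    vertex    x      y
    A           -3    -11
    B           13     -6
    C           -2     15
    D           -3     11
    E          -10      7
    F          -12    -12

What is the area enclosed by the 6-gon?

378

Apply the shoelace formula: 2A = Σ (x_i·y_{i+1} − x_{i+1}·y_i), indices taken mod 6.
Σ = (161) + (183) + (23) + (89) + (204) + (96) = 756
Area = |Σ|/2 = 378.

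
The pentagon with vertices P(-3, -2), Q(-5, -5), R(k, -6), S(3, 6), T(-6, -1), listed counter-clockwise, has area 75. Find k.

5

Write out the shoelace sum; only the two edges meeting at R involve k:
2·Area = [((-5)·(-6) − k·(-5)) + (k·6 − 3·(-6))] + 47
       = 11·k + 95 = 150
⇒ k = 5.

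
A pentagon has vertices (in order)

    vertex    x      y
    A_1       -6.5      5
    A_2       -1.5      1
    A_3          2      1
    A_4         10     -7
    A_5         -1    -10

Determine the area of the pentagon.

Apply the surveyor's formula: 2A = Σ (x_i·y_{i+1} − x_{i+1}·y_i), indices taken mod 5.
Σ = (1) + (-3.5) + (-24) + (-107) + (-70) = -203.5
Area = |Σ|/2 = 101.75.

101.75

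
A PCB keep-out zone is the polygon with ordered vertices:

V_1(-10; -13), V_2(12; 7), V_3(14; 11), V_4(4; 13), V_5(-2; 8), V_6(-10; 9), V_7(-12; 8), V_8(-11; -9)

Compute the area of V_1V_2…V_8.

327.5

Apply the shoelace (surveyor's) formula: 2A = Σ (x_i·y_{i+1} − x_{i+1}·y_i), indices taken mod 8.
Cross-terms: 86, 34, 138, 58, 62, 28, 196, 53  ⇒  Σ = 655
Area = |Σ|/2 = 327.5.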